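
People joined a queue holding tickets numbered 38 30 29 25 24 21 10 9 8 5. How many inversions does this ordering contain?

Count, for each position, how many later elements it exceeds:
38: 9
30: 8
29: 7
25: 6
24: 5
21: 4
10: 3
9: 2
8: 1
5: 0
Sum: 9 + 8 + 7 + 6 + 5 + 4 + 3 + 2 + 1 + 0 = 45

45 inversions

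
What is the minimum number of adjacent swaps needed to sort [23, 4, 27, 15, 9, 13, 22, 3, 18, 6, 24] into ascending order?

29

The minimum number of adjacent swaps to sort an array equals its inversion count, since every such swap removes exactly one inversion.
Count inversions — for each element, later elements that are smaller:
23: 4, 15, 9, 13, 22, 3, 18, 6 → 8
4: 3 → 1
27: 15, 9, 13, 22, 3, 18, 6, 24 → 8
15: 9, 13, 3, 6 → 4
9: 3, 6 → 2
13: 3, 6 → 2
22: 3, 18, 6 → 3
3: none → 0
18: 6 → 1
6: none → 0
24: none → 0
Total inversions: 8 + 1 + 8 + 4 + 2 + 2 + 3 + 0 + 1 + 0 + 0 = 29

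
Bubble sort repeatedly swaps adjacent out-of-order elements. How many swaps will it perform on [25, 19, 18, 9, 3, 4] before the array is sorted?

14 adjacent swaps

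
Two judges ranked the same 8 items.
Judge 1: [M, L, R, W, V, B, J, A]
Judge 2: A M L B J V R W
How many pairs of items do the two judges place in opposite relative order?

Assign each item its position (1..8) in the first ordering, then rewrite the second ordering as that position sequence:
positions: M→1, L→2, R→3, W→4, V→5, B→6, J→7, A→8
second ordering as positions: [8, 1, 2, 6, 7, 5, 3, 4]
Discordant pairs = inversions in this position sequence.
8: 1, 2, 6, 7, 5, 3, 4 → 7
1: 0
2: 0
6: 5, 3, 4 → 3
7: 5, 3, 4 → 3
5: 3, 4 → 2
3: 0
4: 0
Total: 7 + 0 + 0 + 3 + 3 + 2 + 0 + 0 = 15

15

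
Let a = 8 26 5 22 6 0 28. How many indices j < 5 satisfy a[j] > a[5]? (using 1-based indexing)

The element at index 5 is 6.
Elements before it: 8, 26, 5, 22
Those larger than 6: 8, 26, 22

3 such elements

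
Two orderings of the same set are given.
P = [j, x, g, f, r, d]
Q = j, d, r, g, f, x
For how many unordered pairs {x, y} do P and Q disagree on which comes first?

Assign each item its position (1..6) in the first ordering, then rewrite the second ordering as that position sequence:
positions: j→1, x→2, g→3, f→4, r→5, d→6
second ordering as positions: [1, 6, 5, 3, 4, 2]
Discordant pairs = inversions in this position sequence.
1: 0
6: 5, 3, 4, 2 → 4
5: 3, 4, 2 → 3
3: 2 → 1
4: 2 → 1
2: 0
Total: 0 + 4 + 3 + 1 + 1 + 0 = 9

9 disagreeing pairs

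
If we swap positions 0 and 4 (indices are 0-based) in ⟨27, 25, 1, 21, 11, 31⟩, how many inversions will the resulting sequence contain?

Inversions: 3

Positions 0 and 4 hold 27 and 11; after swapping, the array is [11, 25, 1, 21, 27, 31].
Sweep left to right; for each value list the smaller values that follow it:
11: 1
25: 2
1: 0
21: 0
27: 0
31: 0
Sum: 1 + 2 + 0 + 0 + 0 + 0 = 3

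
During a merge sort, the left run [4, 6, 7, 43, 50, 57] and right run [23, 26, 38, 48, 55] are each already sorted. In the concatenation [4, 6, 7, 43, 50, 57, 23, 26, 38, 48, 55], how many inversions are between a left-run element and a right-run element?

12

Take each right-half value and tally the left-half values above it:
r = 23: 43, 50, 57 → 3
r = 26: 43, 50, 57 → 3
r = 38: 43, 50, 57 → 3
r = 48: 50, 57 → 2
r = 55: 57 → 1
Cross-inversions: 3 + 3 + 3 + 2 + 1 = 12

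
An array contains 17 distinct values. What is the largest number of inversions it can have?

Inversions: 136

The maximum occurs when the array is in strictly decreasing order: every one of the C(17, 2) pairs is inverted.
C(17, 2) = 17·16/2 = 136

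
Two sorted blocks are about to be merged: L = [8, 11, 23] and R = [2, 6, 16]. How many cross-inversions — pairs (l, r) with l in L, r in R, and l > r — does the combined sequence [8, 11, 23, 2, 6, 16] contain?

There are 7 cross-inversions.

Take each right-half value and tally the left-half values above it:
r = 2: 8, 11, 23 → 3
r = 6: 8, 11, 23 → 3
r = 16: 23 → 1
Cross-inversions: 3 + 3 + 1 = 7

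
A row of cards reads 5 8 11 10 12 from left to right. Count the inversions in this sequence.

Out-of-order index pairs (0-indexed):
(2,3): 11 > 10
That's 1 pair.

1 out-of-order pair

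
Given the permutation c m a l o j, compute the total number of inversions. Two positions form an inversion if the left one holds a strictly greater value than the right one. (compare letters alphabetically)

Listing every pair i<j with a[i]>a[j] (using 0-based positions):
(0,2): c > a
(1,2): m > a
(1,3): m > l
(1,5): m > j
(3,5): l > j
(4,5): o > j
That's 6 pairs.

6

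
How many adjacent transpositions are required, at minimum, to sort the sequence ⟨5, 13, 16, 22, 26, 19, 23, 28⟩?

3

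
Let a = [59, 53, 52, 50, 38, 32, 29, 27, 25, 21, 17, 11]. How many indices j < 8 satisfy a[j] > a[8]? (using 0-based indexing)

The element at index 8 is 25.
Elements before it: 59, 53, 52, 50, 38, 32, 29, 27
Those larger than 25: 59, 53, 52, 50, 38, 32, 29, 27

8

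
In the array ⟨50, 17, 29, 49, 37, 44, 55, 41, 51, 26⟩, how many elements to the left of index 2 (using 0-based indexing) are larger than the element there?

The element at index 2 is 29.
Elements before it: 50, 17
Those larger than 29: 50

1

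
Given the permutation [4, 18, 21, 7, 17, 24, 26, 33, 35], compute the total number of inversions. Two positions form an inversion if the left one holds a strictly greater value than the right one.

For each element, count later entries that are smaller:
4: 0
18: 2
21: 2
7: 0
17: 0
24: 0
26: 0
33: 0
35: 0
Sum: 0 + 2 + 2 + 0 + 0 + 0 + 0 + 0 + 0 = 4

4 inversions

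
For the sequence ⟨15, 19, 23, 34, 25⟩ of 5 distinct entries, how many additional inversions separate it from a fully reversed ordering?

9 inversions short

Maximum inversions for 5 distinct elements is C(5, 2) = 5·4/2 = 10.
Current inversions — for each element, count later smaller elements:
15: 0
19: 0
23: 0
34: 1
25: 0
Current total: 0 + 0 + 0 + 1 + 0 = 1
Shortfall: 10 − 1 = 9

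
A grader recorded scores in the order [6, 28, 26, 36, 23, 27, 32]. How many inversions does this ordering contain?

Inversion pairs (indices are 0-based):
(1,2): 28 > 26
(1,4): 28 > 23
(1,5): 28 > 27
(2,4): 26 > 23
(3,4): 36 > 23
(3,5): 36 > 27
(3,6): 36 > 32
That's 7 pairs.

7 inversions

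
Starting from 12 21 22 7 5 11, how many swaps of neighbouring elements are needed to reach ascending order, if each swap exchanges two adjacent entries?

10

Minimum adjacent swaps = number of inversions (each swap of adjacent out-of-order elements removes one inversion and no swap can remove more).
Count inversions — for each element, later elements that are smaller:
12: 7, 5, 11 → 3
21: 7, 5, 11 → 3
22: 7, 5, 11 → 3
7: 5 → 1
5: none → 0
11: none → 0
Total inversions: 3 + 3 + 3 + 1 + 0 + 0 = 10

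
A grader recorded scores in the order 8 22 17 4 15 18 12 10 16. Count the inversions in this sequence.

Sweep left to right; for each value list the smaller values that follow it:
8: 1
22: 7
17: 5
4: 0
15: 2
18: 3
12: 1
10: 0
16: 0
Sum: 1 + 7 + 5 + 0 + 2 + 3 + 1 + 0 + 0 = 19

There are 19 out-of-order pairs.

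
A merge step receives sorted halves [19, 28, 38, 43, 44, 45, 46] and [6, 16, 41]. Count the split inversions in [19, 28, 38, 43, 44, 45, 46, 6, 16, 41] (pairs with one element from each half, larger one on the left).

18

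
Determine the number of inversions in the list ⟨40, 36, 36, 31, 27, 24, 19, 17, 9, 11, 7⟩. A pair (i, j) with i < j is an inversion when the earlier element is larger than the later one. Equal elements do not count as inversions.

53

Element-by-element contributions:
40: 10
36: 8
36: 8
31: 7
27: 6
24: 5
19: 4
17: 3
9: 1
11: 1
7: 0
Sum: 10 + 8 + 8 + 7 + 6 + 5 + 4 + 3 + 1 + 1 + 0 = 53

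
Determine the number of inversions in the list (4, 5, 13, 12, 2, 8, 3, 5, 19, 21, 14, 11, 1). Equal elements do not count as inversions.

34 out-of-order pairs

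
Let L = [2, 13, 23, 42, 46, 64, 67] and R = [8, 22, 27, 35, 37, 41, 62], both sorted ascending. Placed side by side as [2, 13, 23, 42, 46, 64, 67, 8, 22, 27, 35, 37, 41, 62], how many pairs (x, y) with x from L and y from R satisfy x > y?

For each element r of the right run, count left-run elements greater than r:
r = 8: 13, 23, 42, 46, 64, 67 → 6
r = 22: 23, 42, 46, 64, 67 → 5
r = 27: 42, 46, 64, 67 → 4
r = 35: 42, 46, 64, 67 → 4
r = 37: 42, 46, 64, 67 → 4
r = 41: 42, 46, 64, 67 → 4
r = 62: 64, 67 → 2
Cross-inversions: 6 + 5 + 4 + 4 + 4 + 4 + 2 = 29

29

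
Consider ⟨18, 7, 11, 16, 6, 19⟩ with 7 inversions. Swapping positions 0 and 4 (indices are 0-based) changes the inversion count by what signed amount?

-7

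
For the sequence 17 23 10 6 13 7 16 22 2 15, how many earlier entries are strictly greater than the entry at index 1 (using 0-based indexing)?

0

The element at index 1 is 23.
Elements before it: 17
None of them are larger than 23.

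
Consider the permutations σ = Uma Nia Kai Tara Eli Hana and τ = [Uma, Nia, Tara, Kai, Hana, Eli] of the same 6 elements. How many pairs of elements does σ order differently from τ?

Assign each item its position (1..6) in the first ordering, then rewrite the second ordering as that position sequence:
positions: Uma→1, Nia→2, Kai→3, Tara→4, Eli→5, Hana→6
second ordering as positions: [1, 2, 4, 3, 6, 5]
Discordant pairs = inversions in this position sequence.
1: 0
2: 0
4: 3 → 1
3: 0
6: 5 → 1
5: 0
Total: 0 + 0 + 1 + 0 + 1 + 0 = 2

2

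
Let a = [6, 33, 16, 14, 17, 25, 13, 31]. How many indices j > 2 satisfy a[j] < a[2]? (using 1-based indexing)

The element at index 2 is 33.
Elements after it: 16, 14, 17, 25, 13, 31
Those smaller than 33: 16, 14, 17, 25, 13, 31

6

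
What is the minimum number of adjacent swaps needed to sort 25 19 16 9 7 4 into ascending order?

15

Each adjacent swap fixes exactly one inversion, so the minimum swap count equals the number of inversions.
Count inversions — for each element, later elements that are smaller:
25: 19, 16, 9, 7, 4 → 5
19: 16, 9, 7, 4 → 4
16: 9, 7, 4 → 3
9: 7, 4 → 2
7: 4 → 1
4: none → 0
Total inversions: 5 + 4 + 3 + 2 + 1 + 0 = 15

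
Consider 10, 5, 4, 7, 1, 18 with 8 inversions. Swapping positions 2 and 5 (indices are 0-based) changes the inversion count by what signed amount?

+3

Positions 2 and 5 hold 4 and 18; after swapping, the array is [10, 5, 18, 7, 1, 4].
Sweep left to right; for each value list the smaller values that follow it:
10: 4
5: 2
18: 3
7: 2
1: 0
4: 0
Sum: 4 + 2 + 3 + 2 + 0 + 0 = 11
Change: 11 − 8 = +3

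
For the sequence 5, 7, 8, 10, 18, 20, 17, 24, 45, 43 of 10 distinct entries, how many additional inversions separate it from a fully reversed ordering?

Maximum inversions for 10 distinct elements is C(10, 2) = 10·9/2 = 45.
Current inversions — for each element, count later smaller elements:
5: 0
7: 0
8: 0
10: 0
18: 1
20: 1
17: 0
24: 0
45: 1
43: 0
Current total: 0 + 0 + 0 + 0 + 1 + 1 + 0 + 0 + 1 + 0 = 3
Shortfall: 45 − 3 = 42

42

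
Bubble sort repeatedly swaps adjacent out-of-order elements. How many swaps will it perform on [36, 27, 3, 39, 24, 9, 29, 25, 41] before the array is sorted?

16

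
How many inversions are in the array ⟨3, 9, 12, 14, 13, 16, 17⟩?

Out-of-order pairs: 1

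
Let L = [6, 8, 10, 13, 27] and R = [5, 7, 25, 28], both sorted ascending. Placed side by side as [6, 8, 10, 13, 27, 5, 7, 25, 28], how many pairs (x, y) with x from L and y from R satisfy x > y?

10

Take each right-half value and tally the left-half values above it:
r = 5: 6, 8, 10, 13, 27 → 5
r = 7: 8, 10, 13, 27 → 4
r = 25: 27 → 1
r = 28: none → 0
Cross-inversions: 5 + 4 + 1 + 0 = 10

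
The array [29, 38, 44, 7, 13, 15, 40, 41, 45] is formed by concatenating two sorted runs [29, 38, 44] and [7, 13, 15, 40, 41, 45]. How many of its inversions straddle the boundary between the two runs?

11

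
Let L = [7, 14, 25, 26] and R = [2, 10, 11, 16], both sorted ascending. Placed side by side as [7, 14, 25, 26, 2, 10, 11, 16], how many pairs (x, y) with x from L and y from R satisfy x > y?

12

Take each right-half value and tally the left-half values above it:
r = 2: 7, 14, 25, 26 → 4
r = 10: 14, 25, 26 → 3
r = 11: 14, 25, 26 → 3
r = 16: 25, 26 → 2
Cross-inversions: 4 + 3 + 3 + 2 = 12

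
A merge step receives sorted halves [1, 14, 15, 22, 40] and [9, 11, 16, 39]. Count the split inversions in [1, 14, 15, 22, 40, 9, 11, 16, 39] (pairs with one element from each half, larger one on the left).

11

For each element r of the right run, count left-run elements greater than r:
r = 9: 14, 15, 22, 40 → 4
r = 11: 14, 15, 22, 40 → 4
r = 16: 22, 40 → 2
r = 39: 40 → 1
Cross-inversions: 4 + 4 + 2 + 1 = 11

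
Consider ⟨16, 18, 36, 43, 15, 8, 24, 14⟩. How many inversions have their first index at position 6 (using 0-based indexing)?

1

The element at index 6 is 24.
Elements after it: 14
Those smaller than 24: 14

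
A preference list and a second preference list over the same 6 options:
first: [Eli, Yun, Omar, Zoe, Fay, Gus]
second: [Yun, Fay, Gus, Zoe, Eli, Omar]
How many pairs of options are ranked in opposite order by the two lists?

Pairs: 9

Assign each item its position (1..6) in the first ordering, then rewrite the second ordering as that position sequence:
positions: Eli→1, Yun→2, Omar→3, Zoe→4, Fay→5, Gus→6
second ordering as positions: [2, 5, 6, 4, 1, 3]
Discordant pairs = inversions in this position sequence.
2: 1 → 1
5: 4, 1, 3 → 3
6: 4, 1, 3 → 3
4: 1, 3 → 2
1: 0
3: 0
Total: 1 + 3 + 3 + 2 + 0 + 0 = 9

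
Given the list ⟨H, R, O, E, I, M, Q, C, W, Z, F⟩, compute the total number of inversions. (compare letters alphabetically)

24

For each element, count later entries that are smaller:
H → E, C, F → 3
R → O, E, I, M, Q, C, F → 7
O → E, I, M, C, F → 5
E → C → 1
I → C, F → 2
M → C, F → 2
Q → C, F → 2
C → none → 0
W → F → 1
Z → F → 1
F → none → 0
Sum: 3 + 7 + 5 + 1 + 2 + 2 + 2 + 0 + 1 + 1 + 0 = 24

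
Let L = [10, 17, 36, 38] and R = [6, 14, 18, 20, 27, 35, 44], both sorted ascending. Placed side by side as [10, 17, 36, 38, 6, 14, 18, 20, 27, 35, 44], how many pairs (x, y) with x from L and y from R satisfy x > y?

For each element r of the right run, count left-run elements greater than r:
r = 6: 10, 17, 36, 38 → 4
r = 14: 17, 36, 38 → 3
r = 18: 36, 38 → 2
r = 20: 36, 38 → 2
r = 27: 36, 38 → 2
r = 35: 36, 38 → 2
r = 44: none → 0
Cross-inversions: 4 + 3 + 2 + 2 + 2 + 2 + 0 = 15

15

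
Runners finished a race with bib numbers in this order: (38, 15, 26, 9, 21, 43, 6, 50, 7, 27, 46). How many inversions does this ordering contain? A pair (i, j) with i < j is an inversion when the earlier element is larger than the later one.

For each element, count later entries that are smaller:
38 → 15, 26, 9, 21, 6, 7, 27 → 7
15 → 9, 6, 7 → 3
26 → 9, 21, 6, 7 → 4
9 → 6, 7 → 2
21 → 6, 7 → 2
43 → 6, 7, 27 → 3
6 → none → 0
50 → 7, 27, 46 → 3
7 → none → 0
27 → none → 0
46 → none → 0
Sum: 7 + 3 + 4 + 2 + 2 + 3 + 0 + 3 + 0 + 0 + 0 = 24

24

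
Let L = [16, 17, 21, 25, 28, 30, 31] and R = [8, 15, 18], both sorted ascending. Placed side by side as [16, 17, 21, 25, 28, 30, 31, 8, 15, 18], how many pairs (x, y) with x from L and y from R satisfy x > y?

19 cross-inversions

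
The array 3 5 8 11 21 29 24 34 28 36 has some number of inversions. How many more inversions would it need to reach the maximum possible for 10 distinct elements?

Maximum inversions for 10 distinct elements is C(10, 2) = 10·9/2 = 45.
Current inversions — for each element, count later smaller elements:
3: 0
5: 0
8: 0
11: 0
21: 0
29: 2
24: 0
34: 1
28: 0
36: 0
Current total: 0 + 0 + 0 + 0 + 0 + 2 + 0 + 1 + 0 + 0 = 3
Shortfall: 45 − 3 = 42

42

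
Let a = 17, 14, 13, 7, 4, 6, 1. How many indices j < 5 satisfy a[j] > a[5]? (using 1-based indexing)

4 such elements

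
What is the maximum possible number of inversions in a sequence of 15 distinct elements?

105

A reversed (strictly descending) arrangement makes every pair an inversion, giving C(15, 2) inversions.
C(15, 2) = 15·14/2 = 105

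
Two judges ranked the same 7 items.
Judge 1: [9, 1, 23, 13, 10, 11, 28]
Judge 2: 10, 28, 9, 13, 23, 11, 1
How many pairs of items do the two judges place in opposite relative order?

Assign each item its position (1..7) in the first ordering, then rewrite the second ordering as that position sequence:
positions: 9→1, 1→2, 23→3, 13→4, 10→5, 11→6, 28→7
second ordering as positions: [5, 7, 1, 4, 3, 6, 2]
Discordant pairs = inversions in this position sequence.
5: 1, 4, 3, 2 → 4
7: 1, 4, 3, 6, 2 → 5
1: 0
4: 3, 2 → 2
3: 2 → 1
6: 2 → 1
2: 0
Total: 4 + 5 + 0 + 2 + 1 + 1 + 0 = 13

There are 13 discordant pairs.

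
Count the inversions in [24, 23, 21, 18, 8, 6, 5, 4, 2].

36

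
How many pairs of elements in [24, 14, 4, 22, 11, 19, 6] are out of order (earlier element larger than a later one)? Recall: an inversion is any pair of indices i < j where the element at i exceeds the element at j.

Element-by-element contributions:
24: 6
14: 3
4: 0
22: 3
11: 1
19: 1
6: 0
Sum: 6 + 3 + 0 + 3 + 1 + 1 + 0 = 14

14 inversions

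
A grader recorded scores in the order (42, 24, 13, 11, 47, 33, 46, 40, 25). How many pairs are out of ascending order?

Element-by-element contributions:
42 → 24, 13, 11, 33, 40, 25 → 6
24 → 13, 11 → 2
13 → 11 → 1
11 → none → 0
47 → 33, 46, 40, 25 → 4
33 → 25 → 1
46 → 40, 25 → 2
40 → 25 → 1
25 → none → 0
Sum: 6 + 2 + 1 + 0 + 4 + 1 + 2 + 1 + 0 = 17

Out-of-order pairs: 17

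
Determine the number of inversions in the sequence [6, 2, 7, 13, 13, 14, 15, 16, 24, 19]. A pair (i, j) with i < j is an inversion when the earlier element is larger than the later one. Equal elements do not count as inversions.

2 out-of-order pairs

Element-by-element contributions:
6: 1
2: 0
7: 0
13: 0
13: 0
14: 0
15: 0
16: 0
24: 1
19: 0
Sum: 1 + 0 + 0 + 0 + 0 + 0 + 0 + 0 + 1 + 0 = 2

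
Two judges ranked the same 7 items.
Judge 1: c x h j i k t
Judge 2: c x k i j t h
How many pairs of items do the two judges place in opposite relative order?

There are 7 discordant pairs.

Assign each item its position (1..7) in the first ordering, then rewrite the second ordering as that position sequence:
positions: c→1, x→2, h→3, j→4, i→5, k→6, t→7
second ordering as positions: [1, 2, 6, 5, 4, 7, 3]
Discordant pairs = inversions in this position sequence.
1: 0
2: 0
6: 5, 4, 3 → 3
5: 4, 3 → 2
4: 3 → 1
7: 3 → 1
3: 0
Total: 0 + 0 + 3 + 2 + 1 + 1 + 0 = 7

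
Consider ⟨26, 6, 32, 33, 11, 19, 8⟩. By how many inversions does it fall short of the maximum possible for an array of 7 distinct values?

Maximum inversions for 7 distinct elements is C(7, 2) = 7·6/2 = 21.
Current inversions — for each element, count later smaller elements:
26: 4
6: 0
32: 3
33: 3
11: 1
19: 1
8: 0
Current total: 4 + 0 + 3 + 3 + 1 + 1 + 0 = 12
Shortfall: 21 − 12 = 9

9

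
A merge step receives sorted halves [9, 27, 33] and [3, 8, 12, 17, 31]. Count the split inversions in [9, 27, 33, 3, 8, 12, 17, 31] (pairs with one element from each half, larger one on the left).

11 split inversions

Count, for every r in R, how many entries of L exceed r:
r = 3: 9, 27, 33 → 3
r = 8: 9, 27, 33 → 3
r = 12: 27, 33 → 2
r = 17: 27, 33 → 2
r = 31: 33 → 1
Cross-inversions: 3 + 3 + 2 + 2 + 1 = 11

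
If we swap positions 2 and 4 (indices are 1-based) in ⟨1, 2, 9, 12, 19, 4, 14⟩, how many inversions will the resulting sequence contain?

7

Positions 2 and 4 hold 2 and 12; after swapping, the array is [1, 12, 9, 2, 19, 4, 14].
For each element, count later entries that are smaller:
1 → none → 0
12 → 9, 2, 4 → 3
9 → 2, 4 → 2
2 → none → 0
19 → 4, 14 → 2
4 → none → 0
14 → none → 0
Sum: 0 + 3 + 2 + 0 + 2 + 0 + 0 = 7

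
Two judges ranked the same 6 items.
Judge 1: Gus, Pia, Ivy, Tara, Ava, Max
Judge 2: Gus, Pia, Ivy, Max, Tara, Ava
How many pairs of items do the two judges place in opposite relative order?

Assign each item its position (1..6) in the first ordering, then rewrite the second ordering as that position sequence:
positions: Gus→1, Pia→2, Ivy→3, Tara→4, Ava→5, Max→6
second ordering as positions: [1, 2, 3, 6, 4, 5]
Discordant pairs = inversions in this position sequence.
1: 0
2: 0
3: 0
6: 4, 5 → 2
4: 0
5: 0
Total: 0 + 0 + 0 + 2 + 0 + 0 = 2

2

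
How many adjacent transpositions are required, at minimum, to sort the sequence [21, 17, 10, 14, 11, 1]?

13

The minimum number of adjacent swaps to sort an array equals its inversion count, since every such swap removes exactly one inversion.
Count inversions — for each element, later elements that are smaller:
21: 17, 10, 14, 11, 1 → 5
17: 10, 14, 11, 1 → 4
10: 1 → 1
14: 11, 1 → 2
11: 1 → 1
1: none → 0
Total inversions: 5 + 4 + 1 + 2 + 1 + 0 = 13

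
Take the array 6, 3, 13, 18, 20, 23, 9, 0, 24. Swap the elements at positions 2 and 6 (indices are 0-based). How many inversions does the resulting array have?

Positions 2 and 6 hold 13 and 9; after swapping, the array is [6, 3, 9, 18, 20, 23, 13, 0, 24].
Sweep left to right; for each value list the smaller values that follow it:
6: 2
3: 1
9: 1
18: 2
20: 2
23: 2
13: 1
0: 0
24: 0
Sum: 2 + 1 + 1 + 2 + 2 + 2 + 1 + 0 + 0 = 11

There are 11 inversions.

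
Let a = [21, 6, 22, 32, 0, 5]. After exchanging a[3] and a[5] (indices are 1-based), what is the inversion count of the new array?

8 inversions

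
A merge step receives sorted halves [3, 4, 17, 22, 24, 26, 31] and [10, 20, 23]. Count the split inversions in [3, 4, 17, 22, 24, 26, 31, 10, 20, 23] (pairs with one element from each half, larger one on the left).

Cross-inversions: 12

For each element r of the right run, count left-run elements greater than r:
r = 10: 17, 22, 24, 26, 31 → 5
r = 20: 22, 24, 26, 31 → 4
r = 23: 24, 26, 31 → 3
Cross-inversions: 5 + 4 + 3 = 12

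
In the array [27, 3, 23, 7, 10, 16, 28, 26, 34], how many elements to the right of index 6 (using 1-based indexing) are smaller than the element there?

The element at index 6 is 16.
Elements after it: 28, 26, 34
None of them are smaller than 16.

0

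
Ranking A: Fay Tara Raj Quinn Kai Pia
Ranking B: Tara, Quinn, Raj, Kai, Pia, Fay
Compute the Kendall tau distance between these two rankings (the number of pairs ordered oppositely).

6 discordant pairs

Assign each item its position (1..6) in the first ordering, then rewrite the second ordering as that position sequence:
positions: Fay→1, Tara→2, Raj→3, Quinn→4, Kai→5, Pia→6
second ordering as positions: [2, 4, 3, 5, 6, 1]
Discordant pairs = inversions in this position sequence.
2: 1 → 1
4: 3, 1 → 2
3: 1 → 1
5: 1 → 1
6: 1 → 1
1: 0
Total: 1 + 2 + 1 + 1 + 1 + 0 = 6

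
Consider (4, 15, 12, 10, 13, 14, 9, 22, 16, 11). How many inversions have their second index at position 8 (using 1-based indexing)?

The element at index 8 is 22.
Elements before it: 4, 15, 12, 10, 13, 14, 9
None of them are larger than 22.

0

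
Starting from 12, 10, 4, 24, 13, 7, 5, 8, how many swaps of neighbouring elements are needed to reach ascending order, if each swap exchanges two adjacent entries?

17 swaps

Minimum adjacent swaps = number of inversions (each swap of adjacent out-of-order elements removes one inversion and no swap can remove more).
Count inversions — for each element, later elements that are smaller:
12: 10, 4, 7, 5, 8 → 5
10: 4, 7, 5, 8 → 4
4: none → 0
24: 13, 7, 5, 8 → 4
13: 7, 5, 8 → 3
7: 5 → 1
5: none → 0
8: none → 0
Total inversions: 5 + 4 + 0 + 4 + 3 + 1 + 0 + 0 = 17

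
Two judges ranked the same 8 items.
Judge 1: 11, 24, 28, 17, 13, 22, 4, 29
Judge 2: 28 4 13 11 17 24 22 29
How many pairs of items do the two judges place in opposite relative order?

Assign each item its position (1..8) in the first ordering, then rewrite the second ordering as that position sequence:
positions: 11→1, 24→2, 28→3, 17→4, 13→5, 22→6, 4→7, 29→8
second ordering as positions: [3, 7, 5, 1, 4, 2, 6, 8]
Discordant pairs = inversions in this position sequence.
3: 1, 2 → 2
7: 5, 1, 4, 2, 6 → 5
5: 1, 4, 2 → 3
1: 0
4: 2 → 1
2: 0
6: 0
8: 0
Total: 2 + 5 + 3 + 0 + 1 + 0 + 0 + 0 = 11

11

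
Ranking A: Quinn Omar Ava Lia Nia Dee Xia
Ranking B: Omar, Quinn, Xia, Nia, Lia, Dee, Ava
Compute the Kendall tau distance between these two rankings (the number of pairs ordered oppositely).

There are 9 discordant pairs.

Assign each item its position (1..7) in the first ordering, then rewrite the second ordering as that position sequence:
positions: Quinn→1, Omar→2, Ava→3, Lia→4, Nia→5, Dee→6, Xia→7
second ordering as positions: [2, 1, 7, 5, 4, 6, 3]
Discordant pairs = inversions in this position sequence.
2: 1 → 1
1: 0
7: 5, 4, 6, 3 → 4
5: 4, 3 → 2
4: 3 → 1
6: 3 → 1
3: 0
Total: 1 + 0 + 4 + 2 + 1 + 1 + 0 = 9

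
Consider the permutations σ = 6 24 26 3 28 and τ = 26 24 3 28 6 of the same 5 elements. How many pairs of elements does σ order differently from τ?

Assign each item its position (1..5) in the first ordering, then rewrite the second ordering as that position sequence:
positions: 6→1, 24→2, 26→3, 3→4, 28→5
second ordering as positions: [3, 2, 4, 5, 1]
Discordant pairs = inversions in this position sequence.
3: 2, 1 → 2
2: 1 → 1
4: 1 → 1
5: 1 → 1
1: 0
Total: 2 + 1 + 1 + 1 + 0 = 5

5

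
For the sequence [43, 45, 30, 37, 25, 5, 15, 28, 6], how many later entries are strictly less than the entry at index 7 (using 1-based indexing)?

1

The element at index 7 is 15.
Elements after it: 28, 6
Those smaller than 15: 6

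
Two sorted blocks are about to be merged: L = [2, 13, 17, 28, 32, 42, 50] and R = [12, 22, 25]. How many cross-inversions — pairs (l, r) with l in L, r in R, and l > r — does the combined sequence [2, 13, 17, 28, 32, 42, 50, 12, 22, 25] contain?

For each element r of the right run, count left-run elements greater than r:
r = 12: 13, 17, 28, 32, 42, 50 → 6
r = 22: 28, 32, 42, 50 → 4
r = 25: 28, 32, 42, 50 → 4
Cross-inversions: 6 + 4 + 4 = 14

14 cross-inversions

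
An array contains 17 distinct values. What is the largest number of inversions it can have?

136

A reversed (strictly descending) arrangement makes every pair an inversion, giving C(17, 2) inversions.
C(17, 2) = 17·16/2 = 136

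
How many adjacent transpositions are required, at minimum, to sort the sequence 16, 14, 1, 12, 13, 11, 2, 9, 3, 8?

33

Minimum adjacent swaps = number of inversions (each swap of adjacent out-of-order elements removes one inversion and no swap can remove more).
Count inversions — for each element, later elements that are smaller:
16: 14, 1, 12, 13, 11, 2, 9, 3, 8 → 9
14: 1, 12, 13, 11, 2, 9, 3, 8 → 8
1: none → 0
12: 11, 2, 9, 3, 8 → 5
13: 11, 2, 9, 3, 8 → 5
11: 2, 9, 3, 8 → 4
2: none → 0
9: 3, 8 → 2
3: none → 0
8: none → 0
Total inversions: 9 + 8 + 0 + 5 + 5 + 4 + 0 + 2 + 0 + 0 = 33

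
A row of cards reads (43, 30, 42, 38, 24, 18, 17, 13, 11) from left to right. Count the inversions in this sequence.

34

For each element, count later entries that are smaller:
43: 8
30: 5
42: 6
38: 5
24: 4
18: 3
17: 2
13: 1
11: 0
Sum: 8 + 5 + 6 + 5 + 4 + 3 + 2 + 1 + 0 = 34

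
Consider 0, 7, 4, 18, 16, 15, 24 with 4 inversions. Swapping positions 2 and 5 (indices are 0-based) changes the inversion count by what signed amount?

Positions 2 and 5 hold 4 and 15; after swapping, the array is [0, 7, 15, 18, 16, 4, 24].
Count, for each position, how many later elements it exceeds:
0 → none → 0
7 → 4 → 1
15 → 4 → 1
18 → 16, 4 → 2
16 → 4 → 1
4 → none → 0
24 → none → 0
Sum: 0 + 1 + 1 + 2 + 1 + 0 + 0 = 5
Change: 5 − 4 = +1

+1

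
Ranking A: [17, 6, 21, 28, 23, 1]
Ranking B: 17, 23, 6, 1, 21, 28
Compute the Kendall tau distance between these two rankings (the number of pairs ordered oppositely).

Assign each item its position (1..6) in the first ordering, then rewrite the second ordering as that position sequence:
positions: 17→1, 6→2, 21→3, 28→4, 23→5, 1→6
second ordering as positions: [1, 5, 2, 6, 3, 4]
Discordant pairs = inversions in this position sequence.
1: 0
5: 2, 3, 4 → 3
2: 0
6: 3, 4 → 2
3: 0
4: 0
Total: 0 + 3 + 0 + 2 + 0 + 0 = 5

There are 5 discordant pairs.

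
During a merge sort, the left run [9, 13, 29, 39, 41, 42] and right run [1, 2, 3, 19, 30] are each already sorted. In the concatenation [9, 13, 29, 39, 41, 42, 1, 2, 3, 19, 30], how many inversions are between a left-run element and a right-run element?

25 split inversions

Count, for every r in R, how many entries of L exceed r:
r = 1: 9, 13, 29, 39, 41, 42 → 6
r = 2: 9, 13, 29, 39, 41, 42 → 6
r = 3: 9, 13, 29, 39, 41, 42 → 6
r = 19: 29, 39, 41, 42 → 4
r = 30: 39, 41, 42 → 3
Cross-inversions: 6 + 6 + 6 + 4 + 3 = 25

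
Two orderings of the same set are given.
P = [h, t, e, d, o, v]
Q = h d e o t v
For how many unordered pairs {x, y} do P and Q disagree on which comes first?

4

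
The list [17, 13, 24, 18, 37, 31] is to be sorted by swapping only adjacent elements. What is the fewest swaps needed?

Each adjacent swap fixes exactly one inversion, so the minimum swap count equals the number of inversions.
Count inversions — for each element, later elements that are smaller:
17: 13 → 1
13: none → 0
24: 18 → 1
18: none → 0
37: 31 → 1
31: none → 0
Total inversions: 1 + 0 + 1 + 0 + 1 + 0 = 3

3 swaps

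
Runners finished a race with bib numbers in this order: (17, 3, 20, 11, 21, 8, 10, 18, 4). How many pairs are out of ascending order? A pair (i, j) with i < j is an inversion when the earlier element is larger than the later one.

Sweep left to right; for each value list the smaller values that follow it:
17 → 3, 11, 8, 10, 4 → 5
3 → none → 0
20 → 11, 8, 10, 18, 4 → 5
11 → 8, 10, 4 → 3
21 → 8, 10, 18, 4 → 4
8 → 4 → 1
10 → 4 → 1
18 → 4 → 1
4 → none → 0
Sum: 5 + 0 + 5 + 3 + 4 + 1 + 1 + 1 + 0 = 20

20 inversions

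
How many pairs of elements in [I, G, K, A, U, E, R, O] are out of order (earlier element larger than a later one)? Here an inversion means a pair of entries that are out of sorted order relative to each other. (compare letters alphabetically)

Element-by-element contributions:
I → G, A, E → 3
G → A, E → 2
K → A, E → 2
A → none → 0
U → E, R, O → 3
E → none → 0
R → O → 1
O → none → 0
Sum: 3 + 2 + 2 + 0 + 3 + 0 + 1 + 0 = 11

11 inversions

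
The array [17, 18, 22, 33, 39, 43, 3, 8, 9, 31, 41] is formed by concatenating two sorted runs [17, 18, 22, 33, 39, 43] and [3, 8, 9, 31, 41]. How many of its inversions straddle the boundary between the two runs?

Count, for every r in R, how many entries of L exceed r:
r = 3: 17, 18, 22, 33, 39, 43 → 6
r = 8: 17, 18, 22, 33, 39, 43 → 6
r = 9: 17, 18, 22, 33, 39, 43 → 6
r = 31: 33, 39, 43 → 3
r = 41: 43 → 1
Cross-inversions: 6 + 6 + 6 + 3 + 1 = 22

22 cross-inversions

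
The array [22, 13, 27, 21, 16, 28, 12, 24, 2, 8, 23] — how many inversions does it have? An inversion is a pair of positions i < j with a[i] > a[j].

For each element, count later entries that are smaller:
22: 6
13: 3
27: 7
21: 4
16: 3
28: 5
12: 2
24: 3
2: 0
8: 0
23: 0
Sum: 6 + 3 + 7 + 4 + 3 + 5 + 2 + 3 + 0 + 0 + 0 = 33

There are 33 out-of-order pairs.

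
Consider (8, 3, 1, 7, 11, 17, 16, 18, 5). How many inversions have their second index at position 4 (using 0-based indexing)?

0

The element at index 4 is 11.
Elements before it: 8, 3, 1, 7
None of them are larger than 11.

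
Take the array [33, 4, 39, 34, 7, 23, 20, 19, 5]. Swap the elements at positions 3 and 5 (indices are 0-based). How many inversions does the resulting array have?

23 inversions

Positions 3 and 5 hold 34 and 23; after swapping, the array is [33, 4, 39, 23, 7, 34, 20, 19, 5].
For each element, count later entries that are smaller:
33 → 4, 23, 7, 20, 19, 5 → 6
4 → none → 0
39 → 23, 7, 34, 20, 19, 5 → 6
23 → 7, 20, 19, 5 → 4
7 → 5 → 1
34 → 20, 19, 5 → 3
20 → 19, 5 → 2
19 → 5 → 1
5 → none → 0
Sum: 6 + 0 + 6 + 4 + 1 + 3 + 2 + 1 + 0 = 23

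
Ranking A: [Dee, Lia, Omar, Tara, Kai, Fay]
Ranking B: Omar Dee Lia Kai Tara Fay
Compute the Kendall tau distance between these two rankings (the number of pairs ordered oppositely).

Assign each item its position (1..6) in the first ordering, then rewrite the second ordering as that position sequence:
positions: Dee→1, Lia→2, Omar→3, Tara→4, Kai→5, Fay→6
second ordering as positions: [3, 1, 2, 5, 4, 6]
Discordant pairs = inversions in this position sequence.
3: 1, 2 → 2
1: 0
2: 0
5: 4 → 1
4: 0
6: 0
Total: 2 + 0 + 0 + 1 + 0 + 0 = 3

3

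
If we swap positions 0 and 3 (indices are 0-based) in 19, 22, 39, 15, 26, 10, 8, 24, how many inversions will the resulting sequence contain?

Positions 0 and 3 hold 19 and 15; after swapping, the array is [15, 22, 39, 19, 26, 10, 8, 24].
Element-by-element contributions:
15 → 10, 8 → 2
22 → 19, 10, 8 → 3
39 → 19, 26, 10, 8, 24 → 5
19 → 10, 8 → 2
26 → 10, 8, 24 → 3
10 → 8 → 1
8 → none → 0
24 → none → 0
Sum: 2 + 3 + 5 + 2 + 3 + 1 + 0 + 0 = 16

16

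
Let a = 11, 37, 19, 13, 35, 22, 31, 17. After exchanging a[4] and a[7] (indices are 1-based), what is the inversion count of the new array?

Positions 4 and 7 hold 13 and 31; after swapping, the array is [11, 37, 19, 31, 35, 22, 13, 17].
For each element, count later entries that are smaller:
11: 0
37: 6
19: 2
31: 3
35: 3
22: 2
13: 0
17: 0
Sum: 0 + 6 + 2 + 3 + 3 + 2 + 0 + 0 = 16

There are 16 inversions.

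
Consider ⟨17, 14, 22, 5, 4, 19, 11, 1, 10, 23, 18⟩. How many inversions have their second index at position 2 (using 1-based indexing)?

The element at index 2 is 14.
Elements before it: 17
Those larger than 14: 17

1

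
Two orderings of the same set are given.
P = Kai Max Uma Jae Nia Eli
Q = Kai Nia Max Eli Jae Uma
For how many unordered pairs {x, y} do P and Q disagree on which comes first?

Assign each item its position (1..6) in the first ordering, then rewrite the second ordering as that position sequence:
positions: Kai→1, Max→2, Uma→3, Jae→4, Nia→5, Eli→6
second ordering as positions: [1, 5, 2, 6, 4, 3]
Discordant pairs = inversions in this position sequence.
1: 0
5: 2, 4, 3 → 3
2: 0
6: 4, 3 → 2
4: 3 → 1
3: 0
Total: 0 + 3 + 0 + 2 + 1 + 0 = 6

6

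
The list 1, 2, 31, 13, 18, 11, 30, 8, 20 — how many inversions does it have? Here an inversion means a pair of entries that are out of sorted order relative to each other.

13 inversions

Element-by-element contributions:
1 → none → 0
2 → none → 0
31 → 13, 18, 11, 30, 8, 20 → 6
13 → 11, 8 → 2
18 → 11, 8 → 2
11 → 8 → 1
30 → 8, 20 → 2
8 → none → 0
20 → none → 0
Sum: 0 + 0 + 6 + 2 + 2 + 1 + 2 + 0 + 0 = 13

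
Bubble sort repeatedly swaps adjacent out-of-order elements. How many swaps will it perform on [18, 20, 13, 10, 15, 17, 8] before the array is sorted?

The minimum number of adjacent swaps to sort an array equals its inversion count, since every such swap removes exactly one inversion.
Count inversions — for each element, later elements that are smaller:
18: 13, 10, 15, 17, 8 → 5
20: 13, 10, 15, 17, 8 → 5
13: 10, 8 → 2
10: 8 → 1
15: 8 → 1
17: 8 → 1
8: none → 0
Total inversions: 5 + 5 + 2 + 1 + 1 + 1 + 0 = 15

15 adjacent swaps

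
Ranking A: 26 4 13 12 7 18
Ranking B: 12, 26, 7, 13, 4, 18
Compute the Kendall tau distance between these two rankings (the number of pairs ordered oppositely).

Assign each item its position (1..6) in the first ordering, then rewrite the second ordering as that position sequence:
positions: 26→1, 4→2, 13→3, 12→4, 7→5, 18→6
second ordering as positions: [4, 1, 5, 3, 2, 6]
Discordant pairs = inversions in this position sequence.
4: 1, 3, 2 → 3
1: 0
5: 3, 2 → 2
3: 2 → 1
2: 0
6: 0
Total: 3 + 0 + 2 + 1 + 0 + 0 = 6

There are 6 discordant pairs.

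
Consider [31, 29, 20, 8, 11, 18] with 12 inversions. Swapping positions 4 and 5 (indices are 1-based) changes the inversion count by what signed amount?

+1

Positions 4 and 5 hold 8 and 11; after swapping, the array is [31, 29, 20, 11, 8, 18].
Sweep left to right; for each value list the smaller values that follow it:
31: 5
29: 4
20: 3
11: 1
8: 0
18: 0
Sum: 5 + 4 + 3 + 1 + 0 + 0 = 13
Change: 13 − 12 = +1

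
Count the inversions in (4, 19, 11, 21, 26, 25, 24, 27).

Inversions: 4

Count, for each position, how many later elements it exceeds:
4 → none → 0
19 → 11 → 1
11 → none → 0
21 → none → 0
26 → 25, 24 → 2
25 → 24 → 1
24 → none → 0
27 → none → 0
Sum: 0 + 1 + 0 + 0 + 2 + 1 + 0 + 0 = 4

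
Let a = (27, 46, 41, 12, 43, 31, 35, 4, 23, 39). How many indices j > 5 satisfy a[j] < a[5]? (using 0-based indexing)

2

The element at index 5 is 31.
Elements after it: 35, 4, 23, 39
Those smaller than 31: 4, 23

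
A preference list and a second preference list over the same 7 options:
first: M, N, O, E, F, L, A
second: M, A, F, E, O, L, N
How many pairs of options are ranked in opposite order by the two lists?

12 pairs

Assign each item its position (1..7) in the first ordering, then rewrite the second ordering as that position sequence:
positions: M→1, N→2, O→3, E→4, F→5, L→6, A→7
second ordering as positions: [1, 7, 5, 4, 3, 6, 2]
Discordant pairs = inversions in this position sequence.
1: 0
7: 5, 4, 3, 6, 2 → 5
5: 4, 3, 2 → 3
4: 3, 2 → 2
3: 2 → 1
6: 2 → 1
2: 0
Total: 0 + 5 + 3 + 2 + 1 + 1 + 0 = 12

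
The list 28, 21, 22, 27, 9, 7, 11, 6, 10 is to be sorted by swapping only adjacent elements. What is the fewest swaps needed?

Minimum adjacent swaps = number of inversions (each swap of adjacent out-of-order elements removes one inversion and no swap can remove more).
Count inversions — for each element, later elements that are smaller:
28: 21, 22, 27, 9, 7, 11, 6, 10 → 8
21: 9, 7, 11, 6, 10 → 5
22: 9, 7, 11, 6, 10 → 5
27: 9, 7, 11, 6, 10 → 5
9: 7, 6 → 2
7: 6 → 1
11: 6, 10 → 2
6: none → 0
10: none → 0
Total inversions: 8 + 5 + 5 + 5 + 2 + 1 + 2 + 0 + 0 = 28

28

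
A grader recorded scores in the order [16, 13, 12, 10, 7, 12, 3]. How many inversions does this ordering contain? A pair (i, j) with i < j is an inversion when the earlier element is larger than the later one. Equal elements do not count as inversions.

18

Sweep left to right; for each value list the smaller values that follow it:
16 → 13, 12, 10, 7, 12, 3 → 6
13 → 12, 10, 7, 12, 3 → 5
12 → 10, 7, 3 → 3
10 → 7, 3 → 2
7 → 3 → 1
12 → 3 → 1
3 → none → 0
Sum: 6 + 5 + 3 + 2 + 1 + 1 + 0 = 18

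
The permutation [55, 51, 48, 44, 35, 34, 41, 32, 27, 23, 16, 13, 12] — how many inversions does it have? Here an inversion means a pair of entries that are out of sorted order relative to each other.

76 inversions

Count, for each position, how many later elements it exceeds:
55 → 51, 48, 44, 35, 34, 41, 32, 27, 23, 16, 13, 12 → 12
51 → 48, 44, 35, 34, 41, 32, 27, 23, 16, 13, 12 → 11
48 → 44, 35, 34, 41, 32, 27, 23, 16, 13, 12 → 10
44 → 35, 34, 41, 32, 27, 23, 16, 13, 12 → 9
35 → 34, 32, 27, 23, 16, 13, 12 → 7
34 → 32, 27, 23, 16, 13, 12 → 6
41 → 32, 27, 23, 16, 13, 12 → 6
32 → 27, 23, 16, 13, 12 → 5
27 → 23, 16, 13, 12 → 4
23 → 16, 13, 12 → 3
16 → 13, 12 → 2
13 → 12 → 1
12 → none → 0
Sum: 12 + 11 + 10 + 9 + 7 + 6 + 6 + 5 + 4 + 3 + 2 + 1 + 0 = 76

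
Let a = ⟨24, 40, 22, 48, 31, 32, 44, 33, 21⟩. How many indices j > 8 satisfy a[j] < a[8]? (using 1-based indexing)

The element at index 8 is 33.
Elements after it: 21
Those smaller than 33: 21

1 such element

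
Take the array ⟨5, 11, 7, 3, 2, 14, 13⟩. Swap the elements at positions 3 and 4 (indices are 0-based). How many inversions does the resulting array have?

Positions 3 and 4 hold 3 and 2; after swapping, the array is [5, 11, 7, 2, 3, 14, 13].
Element-by-element contributions:
5: 2
11: 3
7: 2
2: 0
3: 0
14: 1
13: 0
Sum: 2 + 3 + 2 + 0 + 0 + 1 + 0 = 8

8 inversions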